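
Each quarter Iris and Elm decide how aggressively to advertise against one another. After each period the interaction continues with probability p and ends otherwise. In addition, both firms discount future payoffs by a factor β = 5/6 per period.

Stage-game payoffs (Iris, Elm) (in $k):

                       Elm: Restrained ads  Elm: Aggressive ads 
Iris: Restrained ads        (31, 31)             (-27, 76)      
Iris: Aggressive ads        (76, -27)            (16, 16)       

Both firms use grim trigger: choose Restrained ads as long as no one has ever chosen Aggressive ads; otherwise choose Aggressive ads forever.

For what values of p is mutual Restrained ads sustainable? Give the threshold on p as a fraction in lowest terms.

With continuation probability p and discount β, the effective per-period discount factor is βp.
Grim-trigger IC: βp ≥ (76−31)/(76−16) = 3/4.
So p ≥ (3/4)/(5/6) = 9/10.

9/10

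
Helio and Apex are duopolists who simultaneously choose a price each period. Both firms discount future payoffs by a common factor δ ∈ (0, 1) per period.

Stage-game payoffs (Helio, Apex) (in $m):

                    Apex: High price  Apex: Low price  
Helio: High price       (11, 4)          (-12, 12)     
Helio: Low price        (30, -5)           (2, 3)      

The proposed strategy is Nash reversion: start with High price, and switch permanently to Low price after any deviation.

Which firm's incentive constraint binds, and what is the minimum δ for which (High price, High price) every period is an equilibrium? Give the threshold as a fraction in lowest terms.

Apex; δ ≥ 8/9

For Helio: deviation gain 30−11 = 19, per-period punishment loss 11−2 = 9. IC gives δ ≥ 19/28.
For Apex: gain 8, loss 1 per period, so δ ≥ 8/9.
The tighter constraint is Apex's, so cooperation needs δ ≥ 8/9.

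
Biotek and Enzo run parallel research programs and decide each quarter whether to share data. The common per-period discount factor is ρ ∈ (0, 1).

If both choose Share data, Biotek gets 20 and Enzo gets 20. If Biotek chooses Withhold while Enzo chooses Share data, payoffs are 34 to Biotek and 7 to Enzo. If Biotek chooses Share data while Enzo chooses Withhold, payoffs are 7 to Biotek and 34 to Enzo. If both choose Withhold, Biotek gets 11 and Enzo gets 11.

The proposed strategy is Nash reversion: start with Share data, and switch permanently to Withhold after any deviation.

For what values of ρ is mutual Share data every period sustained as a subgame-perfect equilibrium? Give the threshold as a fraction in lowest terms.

14/23

Cooperation forever yields 20 each period: 20/(1−ρ).
Deviating yields 34 once, then 11 forever: 34 + 11ρ/(1−ρ).
No profitable deviation requires 20/(1−ρ) ≥ 34 + 11ρ/(1−ρ).
Multiplying by (1−ρ): 20 ≥ 34(1−ρ) + 11ρ = 34 − 23ρ.
So 23ρ ≥ 14, i.e. ρ ≥ 14/23.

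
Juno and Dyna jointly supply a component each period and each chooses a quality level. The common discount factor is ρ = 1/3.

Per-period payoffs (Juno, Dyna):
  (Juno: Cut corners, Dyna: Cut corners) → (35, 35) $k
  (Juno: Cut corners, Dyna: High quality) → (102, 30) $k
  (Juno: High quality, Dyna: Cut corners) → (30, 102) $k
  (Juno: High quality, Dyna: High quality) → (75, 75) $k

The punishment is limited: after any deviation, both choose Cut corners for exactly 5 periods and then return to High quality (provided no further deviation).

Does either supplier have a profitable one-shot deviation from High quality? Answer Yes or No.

Yes

A one-shot deviation gives 102 now, then 35 for 5 periods, then back to 75.
Gain from deviating: (102−75) today; loss: (75−35) in each of the next 5 periods.
No-deviation condition: (75−35)(ρ+…+ρ^5) ≥ 102−75, i.e. ρ+…+ρ^5 ≥ 27/40.
At ρ = 1/3: ρ+…+ρ^5 = 0.4979 < 0.6750.
So cooperation is not sustainable.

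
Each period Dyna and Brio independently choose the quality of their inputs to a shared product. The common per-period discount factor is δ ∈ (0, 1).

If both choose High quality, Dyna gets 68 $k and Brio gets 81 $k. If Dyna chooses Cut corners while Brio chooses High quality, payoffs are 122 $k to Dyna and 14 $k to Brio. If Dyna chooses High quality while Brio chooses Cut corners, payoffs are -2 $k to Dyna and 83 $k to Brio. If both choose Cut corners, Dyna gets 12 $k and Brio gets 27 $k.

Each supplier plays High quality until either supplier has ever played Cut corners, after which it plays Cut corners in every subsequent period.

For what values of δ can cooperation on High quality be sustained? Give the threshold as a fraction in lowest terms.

27/55

For Dyna: deviation gain 122−68 = 54, per-period punishment loss 68−12 = 56. IC gives δ ≥ 54/110 = 27/55.
For Brio: gain 2, loss 54 per period, so δ ≥ 2/56 = 1/28.
The tighter constraint is Dyna's, so cooperation needs δ ≥ 27/55.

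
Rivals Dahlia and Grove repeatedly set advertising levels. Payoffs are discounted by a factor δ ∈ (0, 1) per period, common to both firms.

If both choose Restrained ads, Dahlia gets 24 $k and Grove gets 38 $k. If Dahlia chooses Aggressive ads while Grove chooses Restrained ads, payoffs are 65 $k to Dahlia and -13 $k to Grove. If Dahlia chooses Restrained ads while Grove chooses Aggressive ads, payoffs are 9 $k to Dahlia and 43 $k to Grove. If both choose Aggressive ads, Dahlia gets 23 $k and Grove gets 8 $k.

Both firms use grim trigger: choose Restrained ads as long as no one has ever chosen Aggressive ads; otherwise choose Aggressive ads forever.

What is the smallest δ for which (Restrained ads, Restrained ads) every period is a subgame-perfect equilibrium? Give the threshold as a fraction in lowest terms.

41/42

For Dahlia: deviation gain 65−24 = 41, per-period punishment loss 24−23 = 1. IC gives δ ≥ 41/42.
For Grove: gain 5, loss 30 per period, so δ ≥ 5/35 = 1/7.
The tighter constraint is Dahlia's, so cooperation needs δ ≥ 41/42.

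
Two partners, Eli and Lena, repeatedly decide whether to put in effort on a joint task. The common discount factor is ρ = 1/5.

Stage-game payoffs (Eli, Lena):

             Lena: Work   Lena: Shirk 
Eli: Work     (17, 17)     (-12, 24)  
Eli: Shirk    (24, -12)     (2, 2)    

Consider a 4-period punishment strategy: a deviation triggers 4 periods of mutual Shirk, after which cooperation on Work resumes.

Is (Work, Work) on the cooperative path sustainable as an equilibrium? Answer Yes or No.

A one-shot deviation gives 24 now, then 2 for 4 periods, then back to 17.
Gain from deviating: (24−17) today; loss: (17−2) in each of the next 4 periods.
No-deviation condition: (17−2)(ρ+…+ρ^4) ≥ 24−17, i.e. ρ+…+ρ^4 ≥ 7/15.
At ρ = 1/5: ρ+…+ρ^4 = 0.2496 < 0.4667.
So cooperation is not sustainable.

No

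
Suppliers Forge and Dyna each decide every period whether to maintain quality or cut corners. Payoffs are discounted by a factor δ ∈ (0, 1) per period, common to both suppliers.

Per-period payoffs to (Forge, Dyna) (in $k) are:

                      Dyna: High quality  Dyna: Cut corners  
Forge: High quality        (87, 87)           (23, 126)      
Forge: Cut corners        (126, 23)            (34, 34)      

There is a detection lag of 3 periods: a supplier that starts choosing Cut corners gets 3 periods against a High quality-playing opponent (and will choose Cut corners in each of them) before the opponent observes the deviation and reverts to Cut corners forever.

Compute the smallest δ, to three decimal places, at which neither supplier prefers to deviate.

0.751

The best deviation is to choose Cut corners for all 3 undetected periods, earning 126 each, then 34 forever once detected.
Deviation value: 126(1−δ^3)/(1−δ) + 34δ^3/(1−δ); cooperation value: 87/(1−δ).
IC: 87 ≥ 126(1−δ^3) + 34δ^3 = 126 − 92δ^3.
So δ^3 ≥ 39/92, giving δ ≥ (39/92)^(1/3) ≈ 0.751.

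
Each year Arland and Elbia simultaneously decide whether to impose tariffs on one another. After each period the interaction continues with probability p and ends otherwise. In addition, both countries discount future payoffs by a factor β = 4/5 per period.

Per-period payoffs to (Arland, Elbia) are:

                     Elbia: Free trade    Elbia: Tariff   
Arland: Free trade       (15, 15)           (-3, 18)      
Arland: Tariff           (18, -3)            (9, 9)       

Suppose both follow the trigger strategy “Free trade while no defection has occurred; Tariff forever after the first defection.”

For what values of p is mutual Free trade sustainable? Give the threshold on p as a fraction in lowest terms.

With continuation probability p and discount β, the effective per-period discount factor is βp.
Grim-trigger IC: βp ≥ (18−15)/(18−9) = 1/3.
So p ≥ (1/3)/(4/5) = 5/12.

5/12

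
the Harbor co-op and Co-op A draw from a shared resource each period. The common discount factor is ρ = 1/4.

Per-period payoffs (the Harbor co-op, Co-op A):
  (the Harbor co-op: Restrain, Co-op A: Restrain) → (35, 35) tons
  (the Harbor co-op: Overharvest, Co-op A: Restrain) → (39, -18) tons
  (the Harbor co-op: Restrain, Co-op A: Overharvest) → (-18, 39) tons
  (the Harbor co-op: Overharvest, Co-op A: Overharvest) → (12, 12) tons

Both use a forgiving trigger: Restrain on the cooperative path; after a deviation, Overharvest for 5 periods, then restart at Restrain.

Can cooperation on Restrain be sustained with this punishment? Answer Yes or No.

Yes

IC: ρ+…+ρ^5 ≥ (39−35)/(35−12) = 4/23.
At ρ = 1/4: partial sum = 0.3330 ≥ 0.1739. Cooperation sustainable.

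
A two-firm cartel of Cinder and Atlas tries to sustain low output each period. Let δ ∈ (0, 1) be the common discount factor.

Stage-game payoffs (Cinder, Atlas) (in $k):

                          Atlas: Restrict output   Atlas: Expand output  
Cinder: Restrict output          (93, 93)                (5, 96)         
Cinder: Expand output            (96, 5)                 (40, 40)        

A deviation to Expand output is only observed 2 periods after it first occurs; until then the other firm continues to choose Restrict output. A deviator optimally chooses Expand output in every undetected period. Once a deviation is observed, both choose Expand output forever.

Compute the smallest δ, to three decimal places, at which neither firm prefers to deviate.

The best deviation is to choose Expand output for all 2 undetected periods, earning 96 each, then 40 forever once detected.
Deviation value: 96(1−δ^2)/(1−δ) + 40δ^2/(1−δ); cooperation value: 93/(1−δ).
IC: 93 ≥ 96(1−δ^2) + 40δ^2 = 96 − 56δ^2.
So δ^2 ≥ 3/56, giving δ ≥ (3/56)^(1/2) ≈ 0.231.

0.231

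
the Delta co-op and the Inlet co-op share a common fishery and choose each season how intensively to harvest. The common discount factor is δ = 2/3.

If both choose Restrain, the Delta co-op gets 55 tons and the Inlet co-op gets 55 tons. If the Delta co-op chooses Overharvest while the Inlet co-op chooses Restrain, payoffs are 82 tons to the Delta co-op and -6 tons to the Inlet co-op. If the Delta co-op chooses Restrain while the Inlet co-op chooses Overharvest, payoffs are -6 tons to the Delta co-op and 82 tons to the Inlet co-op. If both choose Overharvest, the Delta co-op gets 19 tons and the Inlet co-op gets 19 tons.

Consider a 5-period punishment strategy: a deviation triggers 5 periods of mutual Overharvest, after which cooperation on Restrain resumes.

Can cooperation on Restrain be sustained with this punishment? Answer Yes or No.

Comparing payoff streams over the 6 periods until play realigns: cooperate → 55(1+δ+…+δ^5); deviate → 82 + 19(δ+…+δ^5).
Cooperation is sustained iff (55−19)(δ+…+δ^5) ≥ 82−55.
δ+…+δ^5 = 2/3·(1−(2/3)^5)/(1−2/3) = 1.7366, and (82−55)/(55−19) = 0.7500.
1.7366 ≥ 0.7500, so cooperation is sustainable.

Yes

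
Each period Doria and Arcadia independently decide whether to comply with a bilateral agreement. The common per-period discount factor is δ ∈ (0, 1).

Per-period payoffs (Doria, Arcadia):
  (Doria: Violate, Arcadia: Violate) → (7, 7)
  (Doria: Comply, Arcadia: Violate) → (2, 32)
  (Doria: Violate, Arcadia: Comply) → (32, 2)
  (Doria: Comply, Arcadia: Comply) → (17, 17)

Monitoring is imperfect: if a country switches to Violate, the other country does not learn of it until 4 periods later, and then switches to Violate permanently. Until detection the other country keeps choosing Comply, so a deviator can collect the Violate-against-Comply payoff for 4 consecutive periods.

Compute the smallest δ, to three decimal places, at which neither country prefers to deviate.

Deviating for the 4 undetected periods gains 32−17 = 15 per period over cooperation, then loses 17−7 = 10 per period forever once punishment starts.
Gain: 15(1 + δ + … + δ^3); loss: 10·δ^4/(1−δ).
No profitable deviation ⇔ 15(1−δ^4) ≤ 10·δ^4, i.e. δ^4 ≥ 15/(15+10) = 3/5.
Hence δ ≥ (3/5)^(1/4) ≈ 0.880.

0.880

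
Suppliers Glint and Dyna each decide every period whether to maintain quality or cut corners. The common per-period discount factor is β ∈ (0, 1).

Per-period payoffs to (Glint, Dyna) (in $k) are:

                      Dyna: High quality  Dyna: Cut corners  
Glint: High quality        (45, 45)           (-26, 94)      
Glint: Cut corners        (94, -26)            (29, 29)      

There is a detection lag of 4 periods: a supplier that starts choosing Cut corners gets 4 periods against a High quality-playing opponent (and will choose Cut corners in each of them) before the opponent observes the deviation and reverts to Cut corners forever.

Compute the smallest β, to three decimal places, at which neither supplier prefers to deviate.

0.932

Deviating for the 4 undetected periods gains 94−45 = 49 per period over cooperation, then loses 45−29 = 16 per period forever once punishment starts.
Gain: 49(1 + β + … + β^3); loss: 16·β^4/(1−β).
No profitable deviation ⇔ 49(1−β^4) ≤ 16·β^4, i.e. β^4 ≥ 49/(49+16) = 49/65.
Hence β ≥ (49/65)^(1/4) ≈ 0.932.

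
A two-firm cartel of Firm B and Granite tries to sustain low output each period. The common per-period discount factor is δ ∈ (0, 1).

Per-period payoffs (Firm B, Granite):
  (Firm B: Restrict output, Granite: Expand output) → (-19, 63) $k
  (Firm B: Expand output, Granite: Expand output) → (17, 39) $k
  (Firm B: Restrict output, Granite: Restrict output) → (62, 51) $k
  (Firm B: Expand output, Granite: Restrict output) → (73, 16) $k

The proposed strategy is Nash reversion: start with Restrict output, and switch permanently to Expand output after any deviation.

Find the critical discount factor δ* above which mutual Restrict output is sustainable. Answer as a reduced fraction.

1/2

Firm B: cooperation gives 62 each period; deviation gives 73 once then 17 forever.
  62/(1−δ) ≥ 73 + 17δ/(1−δ) ⇒ δ ≥ 11/56.
Granite: cooperation gives 51 each period; deviation gives 63 once then 39 forever.
  δ ≥ 12/24 = 1/2.
Both must hold, so the binding constraint is Granite's: δ ≥ 1/2.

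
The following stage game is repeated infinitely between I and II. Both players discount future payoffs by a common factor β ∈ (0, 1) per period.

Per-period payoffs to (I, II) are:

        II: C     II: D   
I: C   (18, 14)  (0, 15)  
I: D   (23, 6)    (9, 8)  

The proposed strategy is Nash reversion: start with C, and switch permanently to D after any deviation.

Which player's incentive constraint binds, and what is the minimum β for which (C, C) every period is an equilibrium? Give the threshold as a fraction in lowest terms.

I's threshold: (23−18)/(23−9) = 5/14.
II's threshold: (15−14)/(15−8) = 1/7.
5/14 > 1/7, so I binds and β* = 5/14.

I; β ≥ 5/14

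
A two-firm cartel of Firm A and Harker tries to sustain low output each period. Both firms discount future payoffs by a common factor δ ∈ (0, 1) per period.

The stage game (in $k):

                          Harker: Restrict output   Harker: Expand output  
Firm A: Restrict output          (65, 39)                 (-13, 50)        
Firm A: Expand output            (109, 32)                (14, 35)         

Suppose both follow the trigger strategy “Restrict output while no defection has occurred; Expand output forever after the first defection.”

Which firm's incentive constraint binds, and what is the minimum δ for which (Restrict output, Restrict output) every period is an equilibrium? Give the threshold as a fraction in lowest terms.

Harker; δ ≥ 11/15

Firm A's threshold: (109−65)/(109−14) = 44/95.
Harker's threshold: (50−39)/(50−35) = 11/15.
44/95 < 11/15, so Harker binds and δ* = 11/15.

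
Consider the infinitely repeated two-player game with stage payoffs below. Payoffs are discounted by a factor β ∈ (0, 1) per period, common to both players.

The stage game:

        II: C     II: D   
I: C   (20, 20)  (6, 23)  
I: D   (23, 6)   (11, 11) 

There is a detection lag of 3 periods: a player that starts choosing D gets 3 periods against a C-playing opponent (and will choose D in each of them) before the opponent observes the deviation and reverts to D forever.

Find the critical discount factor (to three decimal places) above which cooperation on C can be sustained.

Deviating for the 3 undetected periods gains 23−20 = 3 per period over cooperation, then loses 20−11 = 9 per period forever once punishment starts.
Gain: 3(1 + β + … + β^2); loss: 9·β^3/(1−β).
No profitable deviation ⇔ 3(1−β^3) ≤ 9·β^3, i.e. β^3 ≥ 3/(3+9) = 1/4.
Hence β ≥ (1/4)^(1/3) ≈ 0.630.

0.630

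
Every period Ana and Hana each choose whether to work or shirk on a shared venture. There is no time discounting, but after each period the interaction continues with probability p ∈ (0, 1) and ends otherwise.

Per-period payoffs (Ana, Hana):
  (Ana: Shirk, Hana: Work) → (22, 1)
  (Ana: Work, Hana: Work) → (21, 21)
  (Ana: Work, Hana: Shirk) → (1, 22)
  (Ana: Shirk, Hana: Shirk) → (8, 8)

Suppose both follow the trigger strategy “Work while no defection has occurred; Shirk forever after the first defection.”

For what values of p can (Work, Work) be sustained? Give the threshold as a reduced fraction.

1/14

Expected cooperation value is 21 + p·21 + p²·21 + … = 21/(1−p); deviation gives 22 + p·8/(1−p).
21 ≥ 22(1−p) + 8p ⇒ 14p ≥ 1 ⇒ p ≥ 1/14.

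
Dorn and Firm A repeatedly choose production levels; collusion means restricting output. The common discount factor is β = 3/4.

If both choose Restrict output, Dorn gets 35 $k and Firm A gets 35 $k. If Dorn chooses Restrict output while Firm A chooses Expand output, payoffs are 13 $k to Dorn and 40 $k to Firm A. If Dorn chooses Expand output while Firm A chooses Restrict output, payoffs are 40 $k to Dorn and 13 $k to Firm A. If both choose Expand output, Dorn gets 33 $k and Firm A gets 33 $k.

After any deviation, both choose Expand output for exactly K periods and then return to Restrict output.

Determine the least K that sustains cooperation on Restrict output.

IC: β(1−β^K)/(1−β) ≥ (40−35)/(35−33) = 5/2.
With β = 3/4: need 1 − β^K ≥ 5/2·(1−3/4)/(3/4), i.e. β^K ≤ 0.1667.
Since (3/4)^6 = 0.1780 and (3/4)^7 = 0.1335, the smallest such K is 7.

7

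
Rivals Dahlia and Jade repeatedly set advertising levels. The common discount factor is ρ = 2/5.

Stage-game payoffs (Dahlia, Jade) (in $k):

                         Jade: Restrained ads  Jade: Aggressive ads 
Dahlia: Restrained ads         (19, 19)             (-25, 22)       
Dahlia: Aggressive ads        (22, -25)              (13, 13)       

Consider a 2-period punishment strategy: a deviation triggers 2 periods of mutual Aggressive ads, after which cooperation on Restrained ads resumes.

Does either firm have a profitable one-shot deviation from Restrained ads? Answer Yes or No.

Comparing payoff streams over the 3 periods until play realigns: cooperate → 19(1+ρ+…+ρ^2); deviate → 22 + 13(ρ+…+ρ^2).
Cooperation is sustained iff (19−13)(ρ+…+ρ^2) ≥ 22−19.
ρ+…+ρ^2 = 2/5·(1−(2/5)^2)/(1−2/5) = 0.5600, and (22−19)/(19−13) = 0.5000.
0.5600 ≥ 0.5000, so cooperation is sustainable.

No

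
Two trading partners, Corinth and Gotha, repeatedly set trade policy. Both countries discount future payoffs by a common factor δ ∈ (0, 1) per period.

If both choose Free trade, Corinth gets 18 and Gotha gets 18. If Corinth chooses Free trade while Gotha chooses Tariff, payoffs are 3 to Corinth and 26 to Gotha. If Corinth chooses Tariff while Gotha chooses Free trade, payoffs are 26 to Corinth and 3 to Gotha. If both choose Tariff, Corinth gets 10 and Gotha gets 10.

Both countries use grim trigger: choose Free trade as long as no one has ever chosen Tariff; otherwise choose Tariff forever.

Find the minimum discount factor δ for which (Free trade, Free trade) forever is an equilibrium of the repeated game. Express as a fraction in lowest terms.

One-period gain from deviating is 26 − 18 = 8. The loss is 18 − 10 = 8 in every subsequent period, with present value 8·δ/(1−δ).
Deviation is unprofitable when 8·δ/(1−δ) ≥ 8, i.e. δ/(1−δ) ≥ 1.
Equivalently δ ≥ 8/(8+8) = 1/2.

1/2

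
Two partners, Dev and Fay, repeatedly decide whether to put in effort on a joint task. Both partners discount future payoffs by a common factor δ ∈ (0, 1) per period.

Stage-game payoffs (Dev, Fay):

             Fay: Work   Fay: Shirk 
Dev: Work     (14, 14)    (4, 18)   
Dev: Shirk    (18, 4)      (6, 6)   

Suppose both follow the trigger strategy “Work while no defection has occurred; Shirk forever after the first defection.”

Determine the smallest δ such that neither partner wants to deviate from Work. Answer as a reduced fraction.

Under grim trigger the critical discount factor is (T−C)/(T−P) with T = 18, C = 14, P = 6.
δ* = (18−14)/(18−6) = 4/12 = 1/3.

1/3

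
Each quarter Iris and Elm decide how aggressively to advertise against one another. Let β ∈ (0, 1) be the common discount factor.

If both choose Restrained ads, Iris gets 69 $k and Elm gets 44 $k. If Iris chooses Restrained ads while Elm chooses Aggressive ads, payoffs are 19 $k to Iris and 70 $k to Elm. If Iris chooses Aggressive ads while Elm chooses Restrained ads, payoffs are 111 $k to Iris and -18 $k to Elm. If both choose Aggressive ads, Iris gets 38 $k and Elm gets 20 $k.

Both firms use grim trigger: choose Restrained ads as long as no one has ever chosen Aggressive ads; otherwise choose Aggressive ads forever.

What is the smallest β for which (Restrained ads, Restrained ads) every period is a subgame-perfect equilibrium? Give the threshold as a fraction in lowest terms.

42/73

Iris's threshold: (111−69)/(111−38) = 42/73.
Elm's threshold: (70−44)/(70−20) = 13/25.
42/73 > 13/25, so Iris binds and β* = 42/73.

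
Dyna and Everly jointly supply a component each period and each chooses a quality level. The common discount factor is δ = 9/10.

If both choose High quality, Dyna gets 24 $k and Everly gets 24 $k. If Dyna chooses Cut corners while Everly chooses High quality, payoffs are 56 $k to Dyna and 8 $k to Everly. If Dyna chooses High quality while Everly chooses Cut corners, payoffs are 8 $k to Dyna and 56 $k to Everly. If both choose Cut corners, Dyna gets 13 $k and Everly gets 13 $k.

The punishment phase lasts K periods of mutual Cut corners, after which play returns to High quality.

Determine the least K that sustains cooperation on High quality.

Need Σ_{k=1}^{K} δ^k ≥ (56−24)/(24−13) = 2.9091 at δ = 9/10.
At K = 3 the sum is 2.4390 < 2.9091; at K = 4 it is 3.0951 ≥ 2.9091.
So the minimum punishment length is K = 4.

4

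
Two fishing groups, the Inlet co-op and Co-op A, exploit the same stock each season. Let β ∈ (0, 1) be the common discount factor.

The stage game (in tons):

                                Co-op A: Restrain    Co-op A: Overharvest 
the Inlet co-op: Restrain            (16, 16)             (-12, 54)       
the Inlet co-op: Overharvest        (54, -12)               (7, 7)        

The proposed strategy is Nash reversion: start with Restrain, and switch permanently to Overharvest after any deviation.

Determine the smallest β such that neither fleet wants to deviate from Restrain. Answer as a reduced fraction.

38/47

Cooperation forever yields 16 each period: 16/(1−β).
Deviating yields 54 once, then 7 forever: 54 + 7β/(1−β).
No profitable deviation requires 16/(1−β) ≥ 54 + 7β/(1−β).
Multiplying by (1−β): 16 ≥ 54(1−β) + 7β = 54 − 47β.
So 47β ≥ 38, i.e. β ≥ 38/47.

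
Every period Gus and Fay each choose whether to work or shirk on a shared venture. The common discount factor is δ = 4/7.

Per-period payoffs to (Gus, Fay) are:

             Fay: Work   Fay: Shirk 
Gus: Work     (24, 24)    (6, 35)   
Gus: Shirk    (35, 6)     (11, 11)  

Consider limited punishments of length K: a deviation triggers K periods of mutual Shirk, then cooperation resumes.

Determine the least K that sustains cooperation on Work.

2

Need Σ_{k=1}^{K} δ^k ≥ (35−24)/(24−11) = 0.8462 at δ = 4/7.
At K = 1 the sum is 0.5714 < 0.8462; at K = 2 it is 0.8980 ≥ 0.8462.
So the minimum punishment length is K = 2.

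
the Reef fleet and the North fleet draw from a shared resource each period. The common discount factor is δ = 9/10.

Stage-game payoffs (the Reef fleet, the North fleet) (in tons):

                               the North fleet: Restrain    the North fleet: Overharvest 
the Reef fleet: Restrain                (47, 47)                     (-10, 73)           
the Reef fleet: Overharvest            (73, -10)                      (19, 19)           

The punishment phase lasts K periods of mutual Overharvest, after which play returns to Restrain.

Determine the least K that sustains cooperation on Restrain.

2

Need Σ_{k=1}^{K} δ^k ≥ (73−47)/(47−19) = 0.9286 at δ = 9/10.
At K = 1 the sum is 0.9000 < 0.9286; at K = 2 it is 1.7100 ≥ 0.9286.
So the minimum punishment length is K = 2.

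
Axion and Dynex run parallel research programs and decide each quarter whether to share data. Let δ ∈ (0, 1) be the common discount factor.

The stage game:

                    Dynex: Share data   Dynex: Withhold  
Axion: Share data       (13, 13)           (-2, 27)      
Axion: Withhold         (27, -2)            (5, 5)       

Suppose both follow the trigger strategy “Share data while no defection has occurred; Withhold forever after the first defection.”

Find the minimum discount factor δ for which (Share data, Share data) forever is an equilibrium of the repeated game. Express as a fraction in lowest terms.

Under grim trigger the critical discount factor is (T−C)/(T−P) with T = 27, C = 13, P = 5.
δ* = (27−13)/(27−5) = 14/22 = 7/11.

7/11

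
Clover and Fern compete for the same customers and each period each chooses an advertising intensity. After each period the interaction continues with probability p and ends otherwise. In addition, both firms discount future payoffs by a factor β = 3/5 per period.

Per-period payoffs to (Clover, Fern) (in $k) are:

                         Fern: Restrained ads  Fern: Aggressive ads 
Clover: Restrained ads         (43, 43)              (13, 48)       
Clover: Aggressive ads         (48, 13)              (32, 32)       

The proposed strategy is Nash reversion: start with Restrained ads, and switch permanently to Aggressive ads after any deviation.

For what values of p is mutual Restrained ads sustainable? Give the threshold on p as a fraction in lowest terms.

25/48

Expected continuation weight on next period's payoff is β·p = 3/5·p, which plays the role of the discount factor.
Cooperation requires 3/5·p ≥ (48−43)/(48−32) = 5/16, hence p ≥ 25/48.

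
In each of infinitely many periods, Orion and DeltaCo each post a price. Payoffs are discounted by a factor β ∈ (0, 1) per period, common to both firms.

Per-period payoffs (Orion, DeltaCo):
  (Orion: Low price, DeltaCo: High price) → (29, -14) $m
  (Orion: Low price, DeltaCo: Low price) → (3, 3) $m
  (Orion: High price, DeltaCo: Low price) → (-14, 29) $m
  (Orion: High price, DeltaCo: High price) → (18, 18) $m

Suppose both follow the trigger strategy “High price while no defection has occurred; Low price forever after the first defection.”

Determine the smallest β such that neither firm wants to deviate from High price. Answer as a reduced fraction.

18/(1−β) ≥ 29 + 3β/(1−β)
18 ≥ 29 − 26β
β ≥ 11/26.

11/26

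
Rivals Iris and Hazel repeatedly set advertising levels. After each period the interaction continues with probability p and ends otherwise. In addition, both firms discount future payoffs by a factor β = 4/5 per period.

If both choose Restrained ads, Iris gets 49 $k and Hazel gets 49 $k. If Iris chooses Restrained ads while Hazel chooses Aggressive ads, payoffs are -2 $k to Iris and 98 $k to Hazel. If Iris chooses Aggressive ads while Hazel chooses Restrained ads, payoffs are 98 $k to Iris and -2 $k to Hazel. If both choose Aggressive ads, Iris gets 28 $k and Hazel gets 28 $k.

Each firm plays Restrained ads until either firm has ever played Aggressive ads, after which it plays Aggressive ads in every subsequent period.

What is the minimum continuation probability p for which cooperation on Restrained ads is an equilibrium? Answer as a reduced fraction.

7/8

With continuation probability p and discount β, the effective per-period discount factor is βp.
Grim-trigger IC: βp ≥ (98−49)/(98−28) = 7/10.
So p ≥ (7/10)/(4/5) = 7/8.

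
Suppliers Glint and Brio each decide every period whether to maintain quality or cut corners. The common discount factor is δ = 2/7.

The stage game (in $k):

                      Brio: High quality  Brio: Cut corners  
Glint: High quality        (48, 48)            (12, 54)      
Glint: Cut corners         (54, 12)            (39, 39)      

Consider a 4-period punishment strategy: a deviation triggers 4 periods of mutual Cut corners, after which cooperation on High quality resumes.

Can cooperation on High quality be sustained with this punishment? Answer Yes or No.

No

A one-shot deviation gives 54 now, then 39 for 4 periods, then back to 48.
Gain from deviating: (54−48) today; loss: (48−39) in each of the next 4 periods.
No-deviation condition: (48−39)(δ+…+δ^4) ≥ 54−48, i.e. δ+…+δ^4 ≥ 2/3.
At δ = 2/7: δ+…+δ^4 = 0.3973 < 0.6667.
So cooperation is not sustainable.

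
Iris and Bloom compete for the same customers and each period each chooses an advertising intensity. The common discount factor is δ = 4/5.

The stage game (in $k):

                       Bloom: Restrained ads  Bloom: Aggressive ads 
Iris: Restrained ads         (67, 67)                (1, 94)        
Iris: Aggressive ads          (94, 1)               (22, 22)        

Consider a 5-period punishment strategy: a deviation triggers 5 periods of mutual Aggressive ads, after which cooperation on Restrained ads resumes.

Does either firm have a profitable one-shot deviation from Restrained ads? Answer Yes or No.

A one-shot deviation gives 94 now, then 22 for 5 periods, then back to 67.
Gain from deviating: (94−67) today; loss: (67−22) in each of the next 5 periods.
No-deviation condition: (67−22)(δ+…+δ^5) ≥ 94−67, i.e. δ+…+δ^5 ≥ 3/5.
At δ = 4/5: δ+…+δ^5 = 2.6893 ≥ 0.6000.
So cooperation is sustainable.

No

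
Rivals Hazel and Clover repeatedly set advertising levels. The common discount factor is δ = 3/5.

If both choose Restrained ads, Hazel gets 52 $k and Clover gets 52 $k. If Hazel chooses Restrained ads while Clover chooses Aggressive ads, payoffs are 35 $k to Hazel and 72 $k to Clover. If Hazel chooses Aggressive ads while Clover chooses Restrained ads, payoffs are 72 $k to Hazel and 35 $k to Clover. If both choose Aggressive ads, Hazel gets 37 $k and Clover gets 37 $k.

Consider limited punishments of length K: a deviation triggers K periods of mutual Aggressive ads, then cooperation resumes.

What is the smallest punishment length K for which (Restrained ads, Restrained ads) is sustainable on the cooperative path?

5

No profitable deviation requires (52−37)(δ+…+δ^K) ≥ 72−52, i.e. δ+…+δ^K ≥ 4/3 ≈ 1.3333.
With δ = 3/5, the partial sums are K=1: 0.6000, K=2: 0.9600, K=3: 1.1760, K=4: 1.3056, K=5: 1.3834.
K = 5 is the first length at which the sum reaches 1.3333.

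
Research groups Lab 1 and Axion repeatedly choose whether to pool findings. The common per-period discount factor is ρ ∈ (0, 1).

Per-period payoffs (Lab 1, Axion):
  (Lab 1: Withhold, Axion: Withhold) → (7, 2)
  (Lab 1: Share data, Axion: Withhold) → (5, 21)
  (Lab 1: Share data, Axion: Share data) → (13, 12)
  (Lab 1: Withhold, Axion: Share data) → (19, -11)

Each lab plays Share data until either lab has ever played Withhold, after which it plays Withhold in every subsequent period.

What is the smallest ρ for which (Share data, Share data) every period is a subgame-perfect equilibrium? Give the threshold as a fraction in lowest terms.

Lab 1's threshold: (19−13)/(19−7) = 1/2.
Axion's threshold: (21−12)/(21−2) = 9/19.
1/2 > 9/19, so Lab 1 binds and ρ* = 1/2.

1/2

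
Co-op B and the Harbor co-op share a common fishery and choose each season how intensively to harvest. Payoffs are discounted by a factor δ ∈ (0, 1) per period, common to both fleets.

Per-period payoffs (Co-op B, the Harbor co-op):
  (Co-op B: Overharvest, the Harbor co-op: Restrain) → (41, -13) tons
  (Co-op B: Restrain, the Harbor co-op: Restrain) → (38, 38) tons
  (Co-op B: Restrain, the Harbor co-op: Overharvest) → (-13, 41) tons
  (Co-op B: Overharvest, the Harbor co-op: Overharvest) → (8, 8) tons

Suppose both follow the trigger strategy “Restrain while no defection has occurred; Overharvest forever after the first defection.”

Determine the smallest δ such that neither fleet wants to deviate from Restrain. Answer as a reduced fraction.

Cooperation forever yields 38 each period: 38/(1−δ).
Deviating yields 41 once, then 8 forever: 41 + 8δ/(1−δ).
No profitable deviation requires 38/(1−δ) ≥ 41 + 8δ/(1−δ).
Multiplying by (1−δ): 38 ≥ 41(1−δ) + 8δ = 41 − 33δ.
So 33δ ≥ 3, i.e. δ ≥ 3/33 = 1/11.

1/11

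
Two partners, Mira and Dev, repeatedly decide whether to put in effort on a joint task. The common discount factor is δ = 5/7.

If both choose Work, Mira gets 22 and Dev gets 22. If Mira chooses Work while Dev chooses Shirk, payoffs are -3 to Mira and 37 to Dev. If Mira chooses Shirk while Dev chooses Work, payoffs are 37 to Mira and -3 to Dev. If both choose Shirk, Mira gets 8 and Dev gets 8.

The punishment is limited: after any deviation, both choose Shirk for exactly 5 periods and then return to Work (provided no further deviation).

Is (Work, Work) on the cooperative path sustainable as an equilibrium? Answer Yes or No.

Yes

IC: δ+…+δ^5 ≥ (37−22)/(22−8) = 15/14.
At δ = 5/7: partial sum = 2.0352 ≥ 1.0714. Cooperation sustainable.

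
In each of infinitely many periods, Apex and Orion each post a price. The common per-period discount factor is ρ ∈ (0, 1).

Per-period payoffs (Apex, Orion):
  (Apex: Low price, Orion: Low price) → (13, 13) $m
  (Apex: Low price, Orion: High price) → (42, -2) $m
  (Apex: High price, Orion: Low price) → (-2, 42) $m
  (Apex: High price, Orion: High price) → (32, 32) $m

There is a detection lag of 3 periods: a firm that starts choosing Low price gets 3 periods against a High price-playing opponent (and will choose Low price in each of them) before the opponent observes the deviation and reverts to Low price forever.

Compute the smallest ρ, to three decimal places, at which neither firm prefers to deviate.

The best deviation is to choose Low price for all 3 undetected periods, earning 42 each, then 13 forever once detected.
Deviation value: 42(1−ρ^3)/(1−ρ) + 13ρ^3/(1−ρ); cooperation value: 32/(1−ρ).
IC: 32 ≥ 42(1−ρ^3) + 13ρ^3 = 42 − 29ρ^3.
So ρ^3 ≥ 10/29, giving ρ ≥ (10/29)^(1/3) ≈ 0.701.

0.701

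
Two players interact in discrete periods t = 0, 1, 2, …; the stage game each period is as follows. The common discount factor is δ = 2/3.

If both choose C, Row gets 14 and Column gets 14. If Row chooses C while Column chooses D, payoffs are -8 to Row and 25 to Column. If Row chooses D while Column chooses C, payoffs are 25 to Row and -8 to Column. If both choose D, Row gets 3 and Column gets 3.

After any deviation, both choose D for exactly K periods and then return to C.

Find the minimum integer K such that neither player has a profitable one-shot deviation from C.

2

No profitable deviation requires (14−3)(δ+…+δ^K) ≥ 25−14, i.e. δ+…+δ^K ≥ 1 ≈ 1.0000.
With δ = 2/3, the partial sums are K=1: 0.6667, K=2: 1.1111.
K = 2 is the first length at which the sum reaches 1.0000.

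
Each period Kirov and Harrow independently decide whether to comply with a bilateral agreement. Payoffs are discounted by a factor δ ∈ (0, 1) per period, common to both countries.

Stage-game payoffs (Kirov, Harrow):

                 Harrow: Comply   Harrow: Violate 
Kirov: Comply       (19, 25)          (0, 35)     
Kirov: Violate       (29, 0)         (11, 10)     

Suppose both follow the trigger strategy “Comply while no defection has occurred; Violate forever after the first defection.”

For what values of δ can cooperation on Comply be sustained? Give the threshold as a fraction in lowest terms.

Kirov's threshold: (29−19)/(29−11) = 5/9.
Harrow's threshold: (35−25)/(35−10) = 2/5.
5/9 > 2/5, so Kirov binds and δ* = 5/9.

5/9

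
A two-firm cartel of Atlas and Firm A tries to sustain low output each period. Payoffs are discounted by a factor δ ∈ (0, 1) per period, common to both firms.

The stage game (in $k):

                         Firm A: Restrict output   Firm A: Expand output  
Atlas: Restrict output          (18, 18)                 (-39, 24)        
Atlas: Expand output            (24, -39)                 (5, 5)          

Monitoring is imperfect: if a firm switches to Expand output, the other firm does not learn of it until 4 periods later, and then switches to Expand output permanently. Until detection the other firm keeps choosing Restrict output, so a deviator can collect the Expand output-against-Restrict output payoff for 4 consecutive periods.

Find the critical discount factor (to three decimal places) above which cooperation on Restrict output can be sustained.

Deviating for the 4 undetected periods gains 24−18 = 6 per period over cooperation, then loses 18−5 = 13 per period forever once punishment starts.
Gain: 6(1 + δ + … + δ^3); loss: 13·δ^4/(1−δ).
No profitable deviation ⇔ 6(1−δ^4) ≤ 13·δ^4, i.e. δ^4 ≥ 6/(6+13) = 6/19.
Hence δ ≥ (6/19)^(1/4) ≈ 0.750.

0.750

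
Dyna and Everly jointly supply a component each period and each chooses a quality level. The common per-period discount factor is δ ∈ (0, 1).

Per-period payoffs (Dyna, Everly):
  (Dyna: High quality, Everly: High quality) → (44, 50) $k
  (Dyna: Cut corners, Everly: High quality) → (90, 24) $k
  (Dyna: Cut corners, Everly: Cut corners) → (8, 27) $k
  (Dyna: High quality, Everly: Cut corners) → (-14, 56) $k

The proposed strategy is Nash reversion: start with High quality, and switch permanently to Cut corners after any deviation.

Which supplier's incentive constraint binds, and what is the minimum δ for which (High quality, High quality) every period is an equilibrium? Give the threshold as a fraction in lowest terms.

Dyna: cooperation gives 44 each period; deviation gives 90 once then 8 forever.
  44/(1−δ) ≥ 90 + 8δ/(1−δ) ⇒ δ ≥ 46/82 = 23/41.
Everly: cooperation gives 50 each period; deviation gives 56 once then 27 forever.
  δ ≥ 6/29.
Both must hold, so the binding constraint is Dyna's: δ ≥ 23/41.

Dyna; δ ≥ 23/41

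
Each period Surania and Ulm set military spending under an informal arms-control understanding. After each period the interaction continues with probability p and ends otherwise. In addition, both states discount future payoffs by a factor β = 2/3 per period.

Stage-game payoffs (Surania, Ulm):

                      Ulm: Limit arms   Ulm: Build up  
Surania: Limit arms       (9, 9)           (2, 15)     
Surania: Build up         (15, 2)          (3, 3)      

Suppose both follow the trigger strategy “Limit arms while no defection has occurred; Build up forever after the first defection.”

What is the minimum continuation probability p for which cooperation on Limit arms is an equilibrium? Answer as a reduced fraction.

With continuation probability p and discount β, the effective per-period discount factor is βp.
Grim-trigger IC: βp ≥ (15−9)/(15−3) = 1/2.
So p ≥ (1/2)/(2/3) = 3/4.

3/4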